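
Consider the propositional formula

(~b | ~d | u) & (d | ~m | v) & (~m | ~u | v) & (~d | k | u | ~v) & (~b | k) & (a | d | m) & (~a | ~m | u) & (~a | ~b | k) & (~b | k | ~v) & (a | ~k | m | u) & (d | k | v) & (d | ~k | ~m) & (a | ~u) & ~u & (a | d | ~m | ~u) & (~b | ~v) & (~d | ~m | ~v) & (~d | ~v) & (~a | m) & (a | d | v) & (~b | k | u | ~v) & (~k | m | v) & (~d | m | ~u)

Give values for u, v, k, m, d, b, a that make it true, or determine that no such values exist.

Unit clause (~u) forces u = False.
Set v = False.
Set k = False.
  then (~b | k) forces b = False.
  then (d | k | v) forces d = True.
Set m = False.
  then (~a | m) forces a = False.
All clauses satisfied.

u = False, v = False, k = False, m = False, d = True, b = False, a = False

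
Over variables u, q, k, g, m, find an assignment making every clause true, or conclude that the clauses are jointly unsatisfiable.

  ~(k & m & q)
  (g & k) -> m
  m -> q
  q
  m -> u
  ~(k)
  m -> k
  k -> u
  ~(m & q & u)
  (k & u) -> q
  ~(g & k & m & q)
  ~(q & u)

Unit clause (~k) forces k = False.
In (k | ~m) only ~m is left, so m = False.
Unit clause (q) forces q = True.
In (~q | ~u) only ~u is left, so u = False.
Set g = False.
All clauses satisfied.

u: False, q: True, k: False, g: False, m: False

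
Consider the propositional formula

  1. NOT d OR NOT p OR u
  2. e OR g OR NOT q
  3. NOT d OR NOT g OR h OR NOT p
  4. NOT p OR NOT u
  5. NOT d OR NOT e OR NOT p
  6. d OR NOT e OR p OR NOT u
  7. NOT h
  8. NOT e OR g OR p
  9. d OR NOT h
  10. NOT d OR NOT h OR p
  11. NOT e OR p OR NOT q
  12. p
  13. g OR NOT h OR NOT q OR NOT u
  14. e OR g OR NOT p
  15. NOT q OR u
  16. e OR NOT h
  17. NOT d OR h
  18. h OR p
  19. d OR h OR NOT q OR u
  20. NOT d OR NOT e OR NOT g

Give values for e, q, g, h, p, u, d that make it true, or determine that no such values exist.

Unit clause (NOT h) forces h = False.
Unit clause (p) forces p = True.
In (NOT d OR h) only NOT d is left, so d = False.
In (NOT p OR NOT u) only NOT u is left, so u = False.
In (NOT q OR u) only NOT q is left, so q = False.
Set e = True.
Set g = False.
All clauses satisfied.

e: True, q: False, g: False, h: False, p: True, u: False, d: False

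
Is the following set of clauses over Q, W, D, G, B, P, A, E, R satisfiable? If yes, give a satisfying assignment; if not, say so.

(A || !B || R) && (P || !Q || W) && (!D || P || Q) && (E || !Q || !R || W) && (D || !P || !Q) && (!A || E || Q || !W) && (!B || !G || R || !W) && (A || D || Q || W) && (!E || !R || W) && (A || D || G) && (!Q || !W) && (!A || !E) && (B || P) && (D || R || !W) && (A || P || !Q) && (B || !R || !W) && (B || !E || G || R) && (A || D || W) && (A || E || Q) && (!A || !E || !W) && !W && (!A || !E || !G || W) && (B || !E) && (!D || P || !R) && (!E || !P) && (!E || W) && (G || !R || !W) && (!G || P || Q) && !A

Q=T, W=F, D=T, G=F, B=F, P=T, A=F, E=F, R=F

Unit clause (!W) forces W = False.
In (!E || W) only !E is left, so E = False.
Unit clause (!A) forces A = False.
In (A || D || W) only D is left, so D = True.
In (A || E || Q) only Q is left, so Q = True.
In (P || !Q || W) only P is left, so P = True.
In (E || !Q || !R || W) only !R is left, so R = False.
In (A || !B || R) only !B is left, so B = False.
Set G = False.
All clauses satisfied.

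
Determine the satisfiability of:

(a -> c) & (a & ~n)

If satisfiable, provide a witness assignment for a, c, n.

a: True, c: True, n: False

  a -> c = True
  a & ~n = True
    ~n = True
Both conjuncts True, so the formula holds.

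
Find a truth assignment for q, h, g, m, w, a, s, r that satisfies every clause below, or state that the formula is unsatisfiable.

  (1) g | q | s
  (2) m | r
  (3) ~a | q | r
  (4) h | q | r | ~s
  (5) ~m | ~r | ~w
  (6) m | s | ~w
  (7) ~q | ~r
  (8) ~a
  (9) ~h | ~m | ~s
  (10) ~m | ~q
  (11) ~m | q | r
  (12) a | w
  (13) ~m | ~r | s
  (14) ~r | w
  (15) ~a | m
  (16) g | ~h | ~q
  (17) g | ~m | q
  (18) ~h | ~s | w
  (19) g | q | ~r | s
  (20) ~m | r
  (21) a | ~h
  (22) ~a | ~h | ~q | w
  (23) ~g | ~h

q: False, h: False, g: False, m: False, w: True, a: False, s: True, r: True

Unit clause (~a) forces a = False.
In (a | w) only w is left, so w = True.
In (a | ~h) only ~h is left, so h = False.
Try q = True:
  (~q | ~r) forces r = False.
  (m | r) forces m = True.
  clause (~m | ~q) is falsified — backtrack.
So q = False.
Set g = False.
  then (g | q | s) forces s = True.
  then (h | q | r | ~s) forces r = True.
  then (~m | ~r | ~w) forces m = False.
All clauses satisfied.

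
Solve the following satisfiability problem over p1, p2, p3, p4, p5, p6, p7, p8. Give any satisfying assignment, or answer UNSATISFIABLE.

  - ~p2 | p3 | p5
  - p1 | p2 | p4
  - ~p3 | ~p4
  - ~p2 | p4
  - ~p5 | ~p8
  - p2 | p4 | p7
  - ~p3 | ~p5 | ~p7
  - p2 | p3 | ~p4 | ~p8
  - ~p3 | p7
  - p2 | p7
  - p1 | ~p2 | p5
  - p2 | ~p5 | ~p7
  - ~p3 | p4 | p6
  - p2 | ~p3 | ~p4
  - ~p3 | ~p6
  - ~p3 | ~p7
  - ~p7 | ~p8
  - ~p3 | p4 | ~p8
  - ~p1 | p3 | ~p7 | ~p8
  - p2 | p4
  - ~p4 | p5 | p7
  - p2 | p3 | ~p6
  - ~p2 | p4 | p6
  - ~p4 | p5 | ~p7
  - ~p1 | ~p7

Set p1 = False.
Set p2 = True.
  then (~p2 | p4) forces p4 = True.
  then (p1 | ~p2 | p5) forces p5 = True.
  then (~p3 | ~p4) forces p3 = False.
  then (~p5 | ~p8) forces p8 = False.
Set p6 = True.
Set p7 = True.
All clauses satisfied.

p1: False, p2: True, p3: False, p4: True, p5: True, p6: True, p7: True, p8: False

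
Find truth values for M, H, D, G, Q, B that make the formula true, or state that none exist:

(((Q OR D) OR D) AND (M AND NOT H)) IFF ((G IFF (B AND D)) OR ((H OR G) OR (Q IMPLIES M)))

M=F; H=F; D=T; G=F; Q=T; B=T

  (((Q OR D) OR D) AND (M AND NOT H)) IFF ((G IFF (B AND D)) OR ((H OR G) OR (Q IMPLIES M))) = True
    ((Q OR D) OR D) AND (M AND NOT H) = False
      (Q OR D) OR D = True
        Q OR D = True
      M AND NOT H = False
        NOT H = True
    (G IFF (B AND D)) OR ((H OR G) OR (Q IMPLIES M)) = False
      G IFF (B AND D) = False
        B AND D = True
      (H OR G) OR (Q IMPLIES M) = False
        H OR G = False
        Q IMPLIES M = False
The formula evaluates to True.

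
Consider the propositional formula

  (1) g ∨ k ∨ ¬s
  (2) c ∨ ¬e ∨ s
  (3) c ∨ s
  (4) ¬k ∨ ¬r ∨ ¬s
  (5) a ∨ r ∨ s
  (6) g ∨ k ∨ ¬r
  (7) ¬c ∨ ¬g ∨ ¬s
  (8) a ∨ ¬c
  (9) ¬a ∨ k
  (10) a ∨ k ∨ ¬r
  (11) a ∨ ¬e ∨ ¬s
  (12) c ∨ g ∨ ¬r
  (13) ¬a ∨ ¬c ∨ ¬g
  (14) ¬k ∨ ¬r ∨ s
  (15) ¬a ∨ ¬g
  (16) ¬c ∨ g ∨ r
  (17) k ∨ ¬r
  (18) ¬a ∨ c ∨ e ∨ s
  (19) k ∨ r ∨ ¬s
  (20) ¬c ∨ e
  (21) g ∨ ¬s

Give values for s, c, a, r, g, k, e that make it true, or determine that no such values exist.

s=T, c=F, a=F, r=F, g=T, k=T, e=F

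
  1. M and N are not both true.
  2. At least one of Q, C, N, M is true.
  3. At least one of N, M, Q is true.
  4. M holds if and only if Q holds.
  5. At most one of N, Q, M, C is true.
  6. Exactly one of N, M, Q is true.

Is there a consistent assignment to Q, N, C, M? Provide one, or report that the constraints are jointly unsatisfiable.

Q=F, N=T, C=F, M=F

  (1) M=F, N=T — not both ✓
  (2) {Q, C, N, M}: 1 true — at least one ✓
  (3) {N, M, Q}: 1 true — at least one ✓
  (4) M=F, Q=F — same ✓
  (5) {N, Q, M, C}: 1 true — at most one ✓
  (6) {N, M, Q}: 1 true — exactly one ✓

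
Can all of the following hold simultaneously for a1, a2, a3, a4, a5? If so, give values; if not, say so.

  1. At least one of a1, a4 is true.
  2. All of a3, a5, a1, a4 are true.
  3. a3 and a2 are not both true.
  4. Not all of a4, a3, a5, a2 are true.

a1: True; a2: False; a3: True; a4: True; a5: True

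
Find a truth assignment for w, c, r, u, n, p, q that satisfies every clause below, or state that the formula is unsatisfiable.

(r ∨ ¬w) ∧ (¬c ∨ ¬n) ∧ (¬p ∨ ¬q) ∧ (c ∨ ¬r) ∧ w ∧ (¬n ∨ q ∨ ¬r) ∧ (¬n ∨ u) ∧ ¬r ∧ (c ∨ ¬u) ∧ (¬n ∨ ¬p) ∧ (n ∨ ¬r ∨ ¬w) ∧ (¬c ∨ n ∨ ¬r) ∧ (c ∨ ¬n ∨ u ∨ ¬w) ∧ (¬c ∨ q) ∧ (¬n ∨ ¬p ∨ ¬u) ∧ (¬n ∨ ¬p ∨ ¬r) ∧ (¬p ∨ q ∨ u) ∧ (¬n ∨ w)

UNSATISFIABLE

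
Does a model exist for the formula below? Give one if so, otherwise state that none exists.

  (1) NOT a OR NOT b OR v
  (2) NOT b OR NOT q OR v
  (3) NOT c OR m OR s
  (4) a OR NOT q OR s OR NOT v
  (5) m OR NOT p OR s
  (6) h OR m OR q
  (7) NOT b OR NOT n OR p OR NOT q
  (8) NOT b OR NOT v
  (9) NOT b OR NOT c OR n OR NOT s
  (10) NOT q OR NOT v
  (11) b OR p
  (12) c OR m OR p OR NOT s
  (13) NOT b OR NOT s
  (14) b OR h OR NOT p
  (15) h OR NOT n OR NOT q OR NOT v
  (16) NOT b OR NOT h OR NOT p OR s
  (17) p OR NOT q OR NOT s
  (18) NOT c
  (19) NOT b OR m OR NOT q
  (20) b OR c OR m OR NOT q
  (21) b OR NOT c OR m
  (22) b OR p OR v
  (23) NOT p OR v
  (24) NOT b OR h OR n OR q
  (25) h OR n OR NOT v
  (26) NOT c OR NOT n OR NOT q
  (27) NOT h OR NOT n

b=F, p=T, s=T, c=F, a=T, q=F, h=T, m=T, n=F, v=T

Unit clause (NOT c) forces c = False.
Set b = False.
  then (b OR p) forces p = True.
  then (b OR h OR NOT p) forces h = True.
  then (NOT p OR v) forces v = True.
  then (NOT h OR NOT n) forces n = False.
  then (NOT q OR NOT v) forces q = False.
Set s = True.
Set a = True.
Set m = True.
All clauses satisfied.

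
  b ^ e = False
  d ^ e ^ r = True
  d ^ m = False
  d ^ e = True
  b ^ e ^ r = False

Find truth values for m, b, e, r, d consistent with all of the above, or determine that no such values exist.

m = True, b = False, e = False, r = False, d = True

b ^ e = F ^ F = False ✓
d ^ e ^ r = T ^ F ^ F = True ✓
d ^ m = T ^ T = False ✓
d ^ e = T ^ F = True ✓
b ^ e ^ r = F ^ F ^ F = False ✓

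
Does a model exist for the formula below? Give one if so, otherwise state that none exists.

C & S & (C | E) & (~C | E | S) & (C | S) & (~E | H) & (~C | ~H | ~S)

C=T, S=T, E=F, H=F

Unit clause (C) forces C = True.
Unit clause (S) forces S = True.
In (~C | ~H | ~S) only ~H is left, so H = False.
In (~E | H) only ~E is left, so E = False.
Check each clause:
  (C): C holds.
  (S): S holds.
  (C | E): C holds.
  (~C | E | S): S holds.
  (C | S): C holds.
  (~E | H): ~E holds.
  (~C | ~H | ~S): ~H holds.
All clauses satisfied.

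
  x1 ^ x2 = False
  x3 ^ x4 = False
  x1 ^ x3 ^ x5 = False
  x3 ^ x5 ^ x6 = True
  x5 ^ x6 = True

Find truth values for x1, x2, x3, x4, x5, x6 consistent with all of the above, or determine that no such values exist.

x1: True; x2: True; x3: False; x4: False; x5: True; x6: False

x1 ^ x2 = T ^ T = False ✓
x3 ^ x4 = F ^ F = False ✓
x1 ^ x3 ^ x5 = T ^ F ^ T = False ✓
x3 ^ x5 ^ x6 = F ^ T ^ F = True ✓
x5 ^ x6 = T ^ F = True ✓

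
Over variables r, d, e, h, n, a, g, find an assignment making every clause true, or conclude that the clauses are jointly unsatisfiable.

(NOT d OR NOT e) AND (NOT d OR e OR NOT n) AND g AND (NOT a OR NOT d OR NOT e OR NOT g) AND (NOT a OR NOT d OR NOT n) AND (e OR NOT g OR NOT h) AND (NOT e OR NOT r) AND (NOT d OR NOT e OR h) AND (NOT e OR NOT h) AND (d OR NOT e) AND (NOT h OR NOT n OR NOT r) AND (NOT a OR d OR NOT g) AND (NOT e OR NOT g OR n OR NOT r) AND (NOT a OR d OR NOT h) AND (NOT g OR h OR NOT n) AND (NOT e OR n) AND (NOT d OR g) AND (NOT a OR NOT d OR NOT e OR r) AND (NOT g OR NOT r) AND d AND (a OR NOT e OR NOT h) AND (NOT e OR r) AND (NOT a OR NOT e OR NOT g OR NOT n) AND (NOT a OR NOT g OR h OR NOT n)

Unit clause (g) forces g = True.
In (NOT g OR NOT r) only NOT r is left, so r = False.
Unit clause (d) forces d = True.
In (NOT e OR r) only NOT e is left, so e = False.
In (NOT d OR e OR NOT n) only NOT n is left, so n = False.
In (e OR NOT g OR NOT h) only NOT h is left, so h = False.
Set a = True.
All clauses satisfied.

r = False, d = True, e = False, h = False, n = False, a = True, g = True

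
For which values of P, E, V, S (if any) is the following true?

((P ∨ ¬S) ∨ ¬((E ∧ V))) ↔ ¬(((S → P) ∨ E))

P=F, E=F, V=T, S=T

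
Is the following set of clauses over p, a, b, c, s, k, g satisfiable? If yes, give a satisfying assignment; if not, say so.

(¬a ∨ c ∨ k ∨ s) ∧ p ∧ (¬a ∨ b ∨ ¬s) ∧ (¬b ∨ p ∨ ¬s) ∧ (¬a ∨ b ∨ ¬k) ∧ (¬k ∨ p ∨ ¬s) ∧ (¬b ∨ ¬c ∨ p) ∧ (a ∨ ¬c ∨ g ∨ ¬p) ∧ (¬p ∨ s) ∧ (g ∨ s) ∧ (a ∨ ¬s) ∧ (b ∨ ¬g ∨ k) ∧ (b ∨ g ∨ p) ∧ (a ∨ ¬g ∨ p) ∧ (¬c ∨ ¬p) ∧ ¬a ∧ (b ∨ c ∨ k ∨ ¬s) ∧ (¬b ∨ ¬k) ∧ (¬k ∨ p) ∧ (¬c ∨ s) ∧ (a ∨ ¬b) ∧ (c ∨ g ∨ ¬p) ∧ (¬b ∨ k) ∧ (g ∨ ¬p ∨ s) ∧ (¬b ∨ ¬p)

Case p = True:
  (¬p ∨ s) forces s = True.
  (a ∨ ¬s) forces a = True.
  Clause (¬a) is falsified — contradiction.
Case p = False:
  Clause (p) is falsified — contradiction.
Both cases fail, so the formula is unsatisfiable.

Unsatisfiable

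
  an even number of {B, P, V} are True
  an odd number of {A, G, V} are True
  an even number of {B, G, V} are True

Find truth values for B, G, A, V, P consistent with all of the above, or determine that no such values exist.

B: True, G: True, A: False, V: False, P: True

{B, P, V}: 2 true → even ✓
{A, G, V}: 1 true → odd ✓
{B, G, V}: 2 true → even ✓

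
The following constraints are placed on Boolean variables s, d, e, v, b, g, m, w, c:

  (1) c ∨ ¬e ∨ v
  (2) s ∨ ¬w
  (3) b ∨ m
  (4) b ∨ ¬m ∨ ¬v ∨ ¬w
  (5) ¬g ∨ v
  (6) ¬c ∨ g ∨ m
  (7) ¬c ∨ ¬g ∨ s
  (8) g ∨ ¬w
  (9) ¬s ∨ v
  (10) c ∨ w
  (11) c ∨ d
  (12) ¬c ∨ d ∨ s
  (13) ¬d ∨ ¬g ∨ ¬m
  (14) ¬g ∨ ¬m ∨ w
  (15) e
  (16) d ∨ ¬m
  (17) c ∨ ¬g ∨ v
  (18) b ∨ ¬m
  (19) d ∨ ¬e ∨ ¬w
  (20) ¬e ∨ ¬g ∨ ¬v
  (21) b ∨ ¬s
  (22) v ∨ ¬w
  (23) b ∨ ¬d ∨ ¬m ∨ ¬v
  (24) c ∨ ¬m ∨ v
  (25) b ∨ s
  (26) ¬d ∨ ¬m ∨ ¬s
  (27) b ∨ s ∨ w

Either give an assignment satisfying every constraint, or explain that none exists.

s = False, d = True, e = True, v = True, b = True, g = False, m = True, w = False, c = True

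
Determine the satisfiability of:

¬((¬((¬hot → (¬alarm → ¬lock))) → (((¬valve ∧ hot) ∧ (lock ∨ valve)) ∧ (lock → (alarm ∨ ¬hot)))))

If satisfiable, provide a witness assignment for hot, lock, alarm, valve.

hot=F; lock=T; alarm=F; valve=T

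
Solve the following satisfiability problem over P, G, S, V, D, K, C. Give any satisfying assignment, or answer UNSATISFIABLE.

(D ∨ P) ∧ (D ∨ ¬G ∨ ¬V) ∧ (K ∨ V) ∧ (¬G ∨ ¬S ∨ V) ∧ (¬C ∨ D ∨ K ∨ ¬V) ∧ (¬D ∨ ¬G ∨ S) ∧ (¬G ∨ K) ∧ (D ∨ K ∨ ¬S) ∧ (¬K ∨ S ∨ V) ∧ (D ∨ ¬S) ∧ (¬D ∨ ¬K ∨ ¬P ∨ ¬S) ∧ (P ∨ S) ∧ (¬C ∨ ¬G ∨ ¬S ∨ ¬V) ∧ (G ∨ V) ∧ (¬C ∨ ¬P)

P = True; G = False; S = True; V = True; D = True; K = False; C = False

Set P = True.
  then (¬C ∨ ¬P) forces C = False.
Set G = False.
  then (G ∨ V) forces V = True.
Set S = True.
  then (D ∨ ¬S) forces D = True.
  then (¬D ∨ ¬K ∨ ¬P ∨ ¬S) forces K = False.
All clauses satisfied.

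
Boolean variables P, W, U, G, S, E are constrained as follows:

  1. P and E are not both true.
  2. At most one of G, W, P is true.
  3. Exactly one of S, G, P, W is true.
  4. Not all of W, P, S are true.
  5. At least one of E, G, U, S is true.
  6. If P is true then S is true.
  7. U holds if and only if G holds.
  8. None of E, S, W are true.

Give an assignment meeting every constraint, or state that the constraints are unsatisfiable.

P = False; W = False; U = True; G = True; S = False; E = False

  (1) P=F, E=F — not both ✓
  (2) {G, W, P}: 1 true — at most one ✓
  (3) {S, G, P, W}: 1 true — exactly one ✓
  (4) {W, P, S}: 0/3 true — not all ✓
  (5) {E, G, U, S}: 2 true — at least one ✓
  (6) P=F ⇒ S: vacuous ✓
  (7) U=T, G=T — same ✓
  (8) {E, S, W}: 0 true — none ✓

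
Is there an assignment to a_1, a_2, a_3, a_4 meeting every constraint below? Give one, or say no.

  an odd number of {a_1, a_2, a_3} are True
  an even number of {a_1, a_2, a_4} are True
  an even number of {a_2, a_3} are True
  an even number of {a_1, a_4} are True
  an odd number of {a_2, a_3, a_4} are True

a_1=T, a_2=F, a_3=F, a_4=T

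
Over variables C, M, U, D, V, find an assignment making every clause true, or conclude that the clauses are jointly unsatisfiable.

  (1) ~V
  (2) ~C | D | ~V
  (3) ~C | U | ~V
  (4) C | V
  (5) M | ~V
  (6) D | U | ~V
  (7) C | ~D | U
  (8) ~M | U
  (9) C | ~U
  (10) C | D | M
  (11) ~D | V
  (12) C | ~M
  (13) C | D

Unit clause (~V) forces V = False.
In (C | V) only C is left, so C = True.
In (~D | V) only ~D is left, so D = False.
Set M = False.
Set U = True.
All clauses satisfied.

C=T; M=F; U=T; D=F; V=F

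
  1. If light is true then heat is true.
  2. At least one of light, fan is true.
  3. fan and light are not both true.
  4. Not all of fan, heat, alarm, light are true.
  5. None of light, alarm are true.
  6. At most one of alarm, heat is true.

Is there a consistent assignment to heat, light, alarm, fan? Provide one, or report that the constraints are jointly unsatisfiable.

heat=T, light=F, alarm=F, fan=T

  (1) light=F ⇒ heat: vacuous ✓
  (2) {light, fan}: 1 true — at least one ✓
  (3) fan=T, light=F — not both ✓
  (4) {fan, heat, alarm, light}: 2/4 true — not all ✓
  (5) {light, alarm}: 0 true — none ✓
  (6) {alarm, heat}: 1 true — at most one ✓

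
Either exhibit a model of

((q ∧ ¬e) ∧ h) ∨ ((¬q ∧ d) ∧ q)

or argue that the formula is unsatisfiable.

h=T, e=F, q=T, d=F

  ((q ∧ ¬e) ∧ h) ∨ ((¬q ∧ d) ∧ q) = True
    (q ∧ ¬e) ∧ h = True
      q ∧ ¬e = True
        ¬e = True
    (¬q ∧ d) ∧ q = False
      ¬q ∧ d = False
        ¬q = False
The formula evaluates to True.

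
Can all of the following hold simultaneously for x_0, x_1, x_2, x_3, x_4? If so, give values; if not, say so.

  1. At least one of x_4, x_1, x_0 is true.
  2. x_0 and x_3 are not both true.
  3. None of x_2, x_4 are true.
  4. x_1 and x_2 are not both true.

x_0: False, x_1: True, x_2: False, x_3: True, x_4: False

  (1) {x_4, x_1, x_0}: 1 true — at least one ✓
  (2) x_0=F, x_3=T — not both ✓
  (3) {x_2, x_4}: 0 true — none ✓
  (4) x_1=T, x_2=F — not both ✓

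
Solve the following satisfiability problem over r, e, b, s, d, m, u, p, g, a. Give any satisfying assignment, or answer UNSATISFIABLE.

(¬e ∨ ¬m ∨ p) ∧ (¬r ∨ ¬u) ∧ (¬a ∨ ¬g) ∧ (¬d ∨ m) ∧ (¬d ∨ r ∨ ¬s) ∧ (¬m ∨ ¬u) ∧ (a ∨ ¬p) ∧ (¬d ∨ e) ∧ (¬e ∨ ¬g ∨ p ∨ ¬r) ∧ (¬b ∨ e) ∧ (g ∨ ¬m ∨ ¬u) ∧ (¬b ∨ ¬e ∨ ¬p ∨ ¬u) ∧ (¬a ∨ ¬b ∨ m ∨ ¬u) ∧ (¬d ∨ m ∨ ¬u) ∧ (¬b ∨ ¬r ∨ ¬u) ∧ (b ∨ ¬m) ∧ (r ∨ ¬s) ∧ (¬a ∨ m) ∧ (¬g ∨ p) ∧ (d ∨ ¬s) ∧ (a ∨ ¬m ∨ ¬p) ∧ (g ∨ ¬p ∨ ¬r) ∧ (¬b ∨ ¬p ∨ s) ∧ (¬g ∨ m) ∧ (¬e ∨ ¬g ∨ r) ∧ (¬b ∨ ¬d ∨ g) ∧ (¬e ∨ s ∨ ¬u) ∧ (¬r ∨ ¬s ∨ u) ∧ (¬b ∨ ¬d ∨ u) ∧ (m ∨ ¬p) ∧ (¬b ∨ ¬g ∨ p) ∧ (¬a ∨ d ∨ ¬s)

Set r = True.
  then (¬r ∨ ¬u) forces u = False.
  then (¬r ∨ ¬s ∨ u) forces s = False.
Set e = True.
Set b = False.
  then (b ∨ ¬m) forces m = False.
  then (¬a ∨ m) forces a = False.
  then (¬g ∨ m) forces g = False.
  then (m ∨ ¬p) forces p = False.
  then (¬d ∨ m) forces d = False.
All clauses satisfied.

r: True, e: True, b: False, s: False, d: False, m: False, u: False, p: False, g: False, a: False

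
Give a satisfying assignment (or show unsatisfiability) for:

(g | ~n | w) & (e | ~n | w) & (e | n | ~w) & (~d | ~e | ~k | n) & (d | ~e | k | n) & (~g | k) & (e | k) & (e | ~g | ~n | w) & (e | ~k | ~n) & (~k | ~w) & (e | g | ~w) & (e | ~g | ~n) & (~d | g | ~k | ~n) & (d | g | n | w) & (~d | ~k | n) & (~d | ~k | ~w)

g = True, k = True, w = False, d = False, n = True, e = True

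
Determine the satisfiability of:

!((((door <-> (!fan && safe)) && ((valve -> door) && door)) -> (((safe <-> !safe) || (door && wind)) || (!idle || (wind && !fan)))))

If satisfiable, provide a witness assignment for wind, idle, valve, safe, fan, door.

wind: False, idle: True, valve: False, safe: True, fan: False, door: True

  !((((door <-> (!fan && safe)) && ((valve -> door) && door)) -> (((safe <-> !safe) || (door && wind)) || (!idle || (wind && !fan))))) = True
    ((door <-> (!fan && safe)) && ((valve -> door) && door)) -> (((safe <-> !safe) || (door && wind)) || (!idle || (wind && !fan))) = False
      (door <-> (!fan && safe)) && ((valve -> door) && door) = True
        door <-> (!fan && safe) = True
          !fan && safe = True
            !fan = True
        (valve -> door) && door = True
          valve -> door = True
      ((safe <-> !safe) || (door && wind)) || (!idle || (wind && !fan)) = False
        (safe <-> !safe) || (door && wind) = False
          safe <-> !safe = False
            !safe = False
          door && wind = False
        !idle || (wind && !fan) = False
          !idle = False
          wind && !fan = False
            !fan = True
The formula evaluates to True.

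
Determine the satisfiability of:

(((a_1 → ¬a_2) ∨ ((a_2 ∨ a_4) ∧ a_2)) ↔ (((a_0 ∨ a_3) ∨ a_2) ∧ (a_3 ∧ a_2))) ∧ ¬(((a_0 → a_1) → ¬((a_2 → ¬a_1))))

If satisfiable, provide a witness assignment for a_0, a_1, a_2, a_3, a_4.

a_0=F, a_1=F, a_2=T, a_3=T, a_4=F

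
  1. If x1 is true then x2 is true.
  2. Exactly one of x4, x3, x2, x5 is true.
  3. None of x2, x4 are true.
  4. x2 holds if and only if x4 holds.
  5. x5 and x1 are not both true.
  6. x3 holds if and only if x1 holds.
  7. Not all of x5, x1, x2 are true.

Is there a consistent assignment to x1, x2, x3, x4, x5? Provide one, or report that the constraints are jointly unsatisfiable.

x1 = False; x2 = False; x3 = False; x4 = False; x5 = True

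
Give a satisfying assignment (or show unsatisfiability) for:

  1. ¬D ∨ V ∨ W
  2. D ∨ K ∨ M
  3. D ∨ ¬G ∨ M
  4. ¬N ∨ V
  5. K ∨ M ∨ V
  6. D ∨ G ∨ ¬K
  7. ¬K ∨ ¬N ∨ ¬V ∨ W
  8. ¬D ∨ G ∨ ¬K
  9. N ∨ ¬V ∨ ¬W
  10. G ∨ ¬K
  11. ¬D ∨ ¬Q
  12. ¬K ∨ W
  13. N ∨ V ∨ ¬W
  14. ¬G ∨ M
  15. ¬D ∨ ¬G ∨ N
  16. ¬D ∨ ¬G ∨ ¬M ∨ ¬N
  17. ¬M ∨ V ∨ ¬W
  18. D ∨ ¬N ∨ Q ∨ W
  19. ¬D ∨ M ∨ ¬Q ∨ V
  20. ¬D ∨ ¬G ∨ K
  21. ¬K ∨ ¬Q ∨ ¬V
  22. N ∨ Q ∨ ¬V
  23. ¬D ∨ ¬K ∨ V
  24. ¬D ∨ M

W=T, M=T, D=F, N=T, K=T, G=T, Q=F, V=T

Set W = True.
Try M = False:
  (¬G ∨ M) forces G = False.
  (G ∨ ¬K) forces K = False.
  (D ∨ K ∨ M) forces D = True.
  clause (¬D ∨ M) is falsified — backtrack.
So M = True.
  then (¬M ∨ V ∨ ¬W) forces V = True.
  then (N ∨ ¬V ∨ ¬W) forces N = True.
Set D = False.
Set K = True.
  then (D ∨ G ∨ ¬K) forces G = True.
  then (¬K ∨ ¬Q ∨ ¬V) forces Q = False.
All clauses satisfied.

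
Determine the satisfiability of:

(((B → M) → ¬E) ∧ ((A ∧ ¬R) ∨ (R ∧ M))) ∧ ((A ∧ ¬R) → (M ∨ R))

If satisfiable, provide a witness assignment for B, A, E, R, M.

B: True; A: False; E: False; R: True; M: True

  ((B → M) → ¬E) ∧ ((A ∧ ¬R) ∨ (R ∧ M)) = True
    (B → M) → ¬E = True
      B → M = True
      ¬E = True
    (A ∧ ¬R) ∨ (R ∧ M) = True
      A ∧ ¬R = False
        ¬R = False
      R ∧ M = True
  (A ∧ ¬R) → (M ∨ R) = True
    A ∧ ¬R = False
      ¬R = False
    M ∨ R = True
Both conjuncts True, so the formula holds.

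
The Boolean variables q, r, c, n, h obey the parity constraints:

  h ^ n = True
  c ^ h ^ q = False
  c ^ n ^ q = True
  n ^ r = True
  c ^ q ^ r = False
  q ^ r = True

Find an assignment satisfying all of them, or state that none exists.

q: False; r: True; c: True; n: False; h: True

h ^ n = T ^ F = True ✓
c ^ h ^ q = T ^ T ^ F = False ✓
c ^ n ^ q = T ^ F ^ F = True ✓
n ^ r = F ^ T = True ✓
c ^ q ^ r = T ^ F ^ T = False ✓
q ^ r = F ^ T = True ✓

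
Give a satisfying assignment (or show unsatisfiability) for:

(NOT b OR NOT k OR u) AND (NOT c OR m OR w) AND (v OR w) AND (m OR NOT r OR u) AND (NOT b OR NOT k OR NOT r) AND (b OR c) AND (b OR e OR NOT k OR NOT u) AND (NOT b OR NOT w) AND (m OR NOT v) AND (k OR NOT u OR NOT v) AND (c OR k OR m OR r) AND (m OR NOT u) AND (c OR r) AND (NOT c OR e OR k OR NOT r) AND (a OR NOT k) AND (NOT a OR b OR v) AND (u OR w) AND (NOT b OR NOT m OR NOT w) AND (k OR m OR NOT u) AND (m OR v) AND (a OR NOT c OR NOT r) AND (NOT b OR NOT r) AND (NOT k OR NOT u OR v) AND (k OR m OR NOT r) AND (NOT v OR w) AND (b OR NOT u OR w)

v: True; m: True; r: True; k: False; u: False; e: True; c: True; w: True; b: False; a: True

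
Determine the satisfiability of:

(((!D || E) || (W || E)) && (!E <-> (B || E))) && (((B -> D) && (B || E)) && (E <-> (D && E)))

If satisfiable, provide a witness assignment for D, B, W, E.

D=T, B=T, W=T, E=F

  ((!D || E) || (W || E)) && (!E <-> (B || E)) = True
    (!D || E) || (W || E) = True
      !D || E = False
        !D = False
      W || E = True
    !E <-> (B || E) = True
      !E = True
      B || E = True
  ((B -> D) && (B || E)) && (E <-> (D && E)) = True
    (B -> D) && (B || E) = True
      B -> D = True
      B || E = True
    E <-> (D && E) = True
      D && E = False
Both conjuncts True, so the formula holds.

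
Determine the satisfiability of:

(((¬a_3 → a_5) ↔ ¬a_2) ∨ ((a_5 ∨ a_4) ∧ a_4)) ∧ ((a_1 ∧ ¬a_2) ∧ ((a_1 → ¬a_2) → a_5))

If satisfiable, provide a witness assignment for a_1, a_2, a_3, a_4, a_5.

a_1=T; a_2=F; a_3=F; a_4=T; a_5=T

  ((¬a_3 → a_5) ↔ ¬a_2) ∨ ((a_5 ∨ a_4) ∧ a_4) = True
    (¬a_3 → a_5) ↔ ¬a_2 = True
      ¬a_3 → a_5 = True
        ¬a_3 = True
      ¬a_2 = True
    (a_5 ∨ a_4) ∧ a_4 = True
      a_5 ∨ a_4 = True
  (a_1 ∧ ¬a_2) ∧ ((a_1 → ¬a_2) → a_5) = True
    a_1 ∧ ¬a_2 = True
      ¬a_2 = True
    (a_1 → ¬a_2) → a_5 = True
      a_1 → ¬a_2 = True
        ¬a_2 = True
Both conjuncts True, so the formula holds.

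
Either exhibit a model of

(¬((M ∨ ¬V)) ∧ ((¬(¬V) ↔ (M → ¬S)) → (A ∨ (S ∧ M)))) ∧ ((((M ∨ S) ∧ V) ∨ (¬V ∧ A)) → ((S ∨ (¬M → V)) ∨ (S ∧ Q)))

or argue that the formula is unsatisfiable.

Q: False; A: True; M: False; S: False; V: True

  ¬((M ∨ ¬V)) ∧ ((¬(¬V) ↔ (M → ¬S)) → (A ∨ (S ∧ M))) = True
    ¬((M ∨ ¬V)) = True
      M ∨ ¬V = False
        ¬V = False
    (¬(¬V) ↔ (M → ¬S)) → (A ∨ (S ∧ M)) = True
      ¬(¬V) ↔ (M → ¬S) = True
        ¬(¬V) = True
          ¬V = False
        M → ¬S = True
          ¬S = True
      A ∨ (S ∧ M) = True
        S ∧ M = False
  (((M ∨ S) ∧ V) ∨ (¬V ∧ A)) → ((S ∨ (¬M → V)) ∨ (S ∧ Q)) = True
    ((M ∨ S) ∧ V) ∨ (¬V ∧ A) = False
      (M ∨ S) ∧ V = False
        M ∨ S = False
      ¬V ∧ A = False
        ¬V = False
    (S ∨ (¬M → V)) ∨ (S ∧ Q) = True
      S ∨ (¬M → V) = True
        ¬M → V = True
          ¬M = True
      S ∧ Q = False
Both conjuncts True, so the formula holds.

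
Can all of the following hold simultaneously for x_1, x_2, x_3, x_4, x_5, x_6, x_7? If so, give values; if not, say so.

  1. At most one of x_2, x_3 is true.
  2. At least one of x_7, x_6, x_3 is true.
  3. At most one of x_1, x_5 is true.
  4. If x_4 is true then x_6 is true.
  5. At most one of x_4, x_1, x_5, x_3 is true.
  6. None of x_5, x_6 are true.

x_1 = True, x_2 = False, x_3 = False, x_4 = False, x_5 = False, x_6 = False, x_7 = True

  (1) {x_2, x_3}: 0 true — at most one ✓
  (2) {x_7, x_6, x_3}: 1 true — at least one ✓
  (3) {x_1, x_5}: 1 true — at most one ✓
  (4) x_4=F ⇒ x_6: vacuous ✓
  (5) {x_4, x_1, x_5, x_3}: 1 true — at most one ✓
  (6) {x_5, x_6}: 0 true — none ✓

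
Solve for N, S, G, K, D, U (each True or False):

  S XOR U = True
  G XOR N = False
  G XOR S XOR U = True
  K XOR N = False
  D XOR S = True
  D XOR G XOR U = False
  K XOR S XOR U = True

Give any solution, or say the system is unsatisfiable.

N = False, S = False, G = False, K = False, D = True, U = True

S XOR U = F XOR T = True ✓
G XOR N = F XOR F = False ✓
G XOR S XOR U = F XOR F XOR T = True ✓
K XOR N = F XOR F = False ✓
D XOR S = T XOR F = True ✓
D XOR G XOR U = T XOR F XOR T = False ✓
K XOR S XOR U = F XOR F XOR T = True ✓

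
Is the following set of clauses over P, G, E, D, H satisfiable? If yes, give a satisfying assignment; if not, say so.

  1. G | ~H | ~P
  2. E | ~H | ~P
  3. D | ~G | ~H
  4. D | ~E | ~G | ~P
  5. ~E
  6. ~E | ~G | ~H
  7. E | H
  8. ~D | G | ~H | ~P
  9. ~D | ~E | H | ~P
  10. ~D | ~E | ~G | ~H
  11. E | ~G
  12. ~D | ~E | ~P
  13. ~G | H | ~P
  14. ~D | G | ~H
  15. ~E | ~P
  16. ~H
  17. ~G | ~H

Case E = True:
  Clause (~E) is falsified — contradiction.
Case E = False:
  (E | H) forces H = True.
  Clause (~H) is falsified — contradiction.
Both cases fail, so the formula is unsatisfiable.

The formula is unsatisfiable.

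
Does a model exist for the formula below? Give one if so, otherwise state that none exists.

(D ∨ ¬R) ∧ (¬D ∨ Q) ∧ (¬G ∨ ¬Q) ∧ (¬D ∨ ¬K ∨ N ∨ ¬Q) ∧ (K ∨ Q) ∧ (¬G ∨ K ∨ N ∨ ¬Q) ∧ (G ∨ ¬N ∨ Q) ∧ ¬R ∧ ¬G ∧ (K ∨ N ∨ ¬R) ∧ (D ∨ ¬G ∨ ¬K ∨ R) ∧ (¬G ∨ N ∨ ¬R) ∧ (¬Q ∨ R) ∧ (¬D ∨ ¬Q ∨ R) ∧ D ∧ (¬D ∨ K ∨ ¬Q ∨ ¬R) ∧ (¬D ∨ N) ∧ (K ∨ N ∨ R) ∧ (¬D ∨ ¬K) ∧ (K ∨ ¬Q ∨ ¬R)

Case D = True:
  (¬D ∨ Q) forces Q = True.
  (¬G ∨ ¬Q) forces G = False.
  (¬R) forces R = False.
  Clause (¬Q ∨ R) is falsified — contradiction.
Case D = False:
  Clause (D) is falsified — contradiction.
Both cases fail, so the formula is unsatisfiable.

UNSATISFIABLE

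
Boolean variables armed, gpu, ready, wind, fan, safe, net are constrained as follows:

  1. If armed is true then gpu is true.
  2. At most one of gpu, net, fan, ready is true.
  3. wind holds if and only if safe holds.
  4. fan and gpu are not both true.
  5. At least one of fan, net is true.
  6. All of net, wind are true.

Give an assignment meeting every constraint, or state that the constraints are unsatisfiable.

armed = False, gpu = False, ready = False, wind = True, fan = False, safe = True, net = True

  (1) armed=F ⇒ gpu: vacuous ✓
  (2) {gpu, net, fan, ready}: 1 true — at most one ✓
  (3) wind=T, safe=T — same ✓
  (4) fan=F, gpu=F — not both ✓
  (5) {fan, net}: 1 true — at least one ✓
  (6) {net, wind}: all 2 true ✓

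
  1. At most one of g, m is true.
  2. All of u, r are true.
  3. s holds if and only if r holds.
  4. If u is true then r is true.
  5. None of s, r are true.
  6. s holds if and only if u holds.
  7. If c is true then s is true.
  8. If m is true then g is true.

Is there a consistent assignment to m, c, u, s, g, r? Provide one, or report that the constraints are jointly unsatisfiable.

Case r = True:
  Constraint (5) is violated (r=T) — contradiction.
Case r = False:
  Constraint (2) is violated (r=F) — contradiction.
Both cases fail — unsatisfiable.

Unsatisfiable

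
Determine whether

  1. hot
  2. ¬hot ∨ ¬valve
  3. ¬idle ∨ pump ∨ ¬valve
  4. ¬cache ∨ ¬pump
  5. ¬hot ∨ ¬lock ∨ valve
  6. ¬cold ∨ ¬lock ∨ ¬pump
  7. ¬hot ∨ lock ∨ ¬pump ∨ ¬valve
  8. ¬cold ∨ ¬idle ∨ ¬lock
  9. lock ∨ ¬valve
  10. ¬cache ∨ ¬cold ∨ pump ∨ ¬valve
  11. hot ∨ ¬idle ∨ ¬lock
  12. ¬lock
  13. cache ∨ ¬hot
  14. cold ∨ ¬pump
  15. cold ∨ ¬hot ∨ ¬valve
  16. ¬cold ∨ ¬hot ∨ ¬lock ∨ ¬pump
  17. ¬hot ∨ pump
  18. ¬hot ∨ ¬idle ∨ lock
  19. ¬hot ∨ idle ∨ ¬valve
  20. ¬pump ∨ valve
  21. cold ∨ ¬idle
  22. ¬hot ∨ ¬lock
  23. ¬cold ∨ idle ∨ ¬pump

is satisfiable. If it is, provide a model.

Unsatisfiable — no assignment works.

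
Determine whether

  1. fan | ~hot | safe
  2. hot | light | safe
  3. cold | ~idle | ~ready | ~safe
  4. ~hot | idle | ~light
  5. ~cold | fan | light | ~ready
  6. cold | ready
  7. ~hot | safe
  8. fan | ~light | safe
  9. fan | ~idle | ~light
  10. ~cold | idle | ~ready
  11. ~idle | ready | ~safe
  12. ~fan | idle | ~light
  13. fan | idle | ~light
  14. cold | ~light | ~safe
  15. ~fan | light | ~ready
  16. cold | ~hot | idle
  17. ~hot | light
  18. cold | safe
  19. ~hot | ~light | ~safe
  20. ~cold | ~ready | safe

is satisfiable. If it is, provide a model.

idle = True, ready = True, cold = True, fan = True, hot = False, light = True, safe = True

Set idle = True.
Set ready = True.
Try cold = False:
  (cold | ~idle | ~ready | ~safe) forces safe = False.
  clause (cold | safe) is falsified — backtrack.
So cold = True.
  then (~cold | ~ready | safe) forces safe = True.
Set fan = True.
  then (~fan | light | ~ready) forces light = True.
  then (~hot | ~light | ~safe) forces hot = False.
All clauses satisfied.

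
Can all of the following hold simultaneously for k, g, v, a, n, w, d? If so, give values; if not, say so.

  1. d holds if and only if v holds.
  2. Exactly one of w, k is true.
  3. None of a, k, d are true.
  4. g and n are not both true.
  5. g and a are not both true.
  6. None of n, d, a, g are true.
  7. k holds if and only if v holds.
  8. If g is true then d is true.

k = False, g = False, v = False, a = False, n = False, w = True, d = False

  (1) d=F, v=F — same ✓
  (2) {w, k}: 1 true — exactly one ✓
  (3) {a, k, d}: 0 true — none ✓
  (4) g=F, n=F — not both ✓
  (5) g=F, a=F — not both ✓
  (6) {n, d, a, g}: 0 true — none ✓
  (7) k=F, v=F — same ✓
  (8) g=F ⇒ d: vacuous ✓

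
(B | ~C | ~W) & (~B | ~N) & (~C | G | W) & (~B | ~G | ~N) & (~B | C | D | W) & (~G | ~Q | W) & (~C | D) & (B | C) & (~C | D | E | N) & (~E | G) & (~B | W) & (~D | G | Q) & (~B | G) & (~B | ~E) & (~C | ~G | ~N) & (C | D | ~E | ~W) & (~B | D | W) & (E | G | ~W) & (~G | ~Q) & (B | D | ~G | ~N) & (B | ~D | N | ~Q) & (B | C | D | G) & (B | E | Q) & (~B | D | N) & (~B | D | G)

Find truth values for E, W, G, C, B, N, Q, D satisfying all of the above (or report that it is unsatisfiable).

E: True; W: False; G: True; C: True; B: False; N: False; Q: False; D: True

Set E = True.
  then (~E | G) forces G = True.
  then (~B | ~E) forces B = False.
  then (~G | ~Q) forces Q = False.
  then (B | C) forces C = True.
  then (~C | ~G | ~N) forces N = False.
  then (B | ~C | ~W) forces W = False.
  then (~C | D) forces D = True.
All clauses satisfied.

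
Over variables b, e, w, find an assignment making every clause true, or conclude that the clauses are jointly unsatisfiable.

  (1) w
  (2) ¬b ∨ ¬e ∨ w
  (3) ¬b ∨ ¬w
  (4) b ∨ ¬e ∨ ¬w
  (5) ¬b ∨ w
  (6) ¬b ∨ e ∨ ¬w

Unit clause (w) forces w = True.
In (¬b ∨ ¬w) only ¬b is left, so b = False.
In (b ∨ ¬e ∨ ¬w) only ¬e is left, so e = False.
All clauses satisfied.

b=F; e=F; w=T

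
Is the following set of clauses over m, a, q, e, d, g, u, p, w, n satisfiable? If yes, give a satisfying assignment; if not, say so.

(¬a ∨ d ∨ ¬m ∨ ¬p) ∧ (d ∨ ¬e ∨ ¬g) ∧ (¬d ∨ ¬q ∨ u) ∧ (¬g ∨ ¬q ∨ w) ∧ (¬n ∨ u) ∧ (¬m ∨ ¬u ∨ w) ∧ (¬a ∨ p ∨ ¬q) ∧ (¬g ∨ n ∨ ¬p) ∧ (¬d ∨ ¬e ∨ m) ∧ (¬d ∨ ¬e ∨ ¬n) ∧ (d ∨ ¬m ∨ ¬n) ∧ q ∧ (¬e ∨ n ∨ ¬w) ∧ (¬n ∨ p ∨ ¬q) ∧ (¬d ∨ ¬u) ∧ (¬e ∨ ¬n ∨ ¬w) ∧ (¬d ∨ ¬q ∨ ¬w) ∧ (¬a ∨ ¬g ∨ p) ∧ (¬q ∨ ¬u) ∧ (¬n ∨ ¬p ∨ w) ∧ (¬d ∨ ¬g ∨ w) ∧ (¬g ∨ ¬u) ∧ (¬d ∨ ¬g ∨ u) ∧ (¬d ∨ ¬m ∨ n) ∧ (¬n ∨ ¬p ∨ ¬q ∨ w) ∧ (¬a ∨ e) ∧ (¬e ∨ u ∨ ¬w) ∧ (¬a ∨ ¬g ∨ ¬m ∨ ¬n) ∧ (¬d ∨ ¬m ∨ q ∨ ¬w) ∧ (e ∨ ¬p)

m = False, a = False, q = True, e = False, d = False, g = False, u = False, p = False, w = True, n = False

Unit clause (q) forces q = True.
In (¬q ∨ ¬u) only ¬u is left, so u = False.
In (¬d ∨ ¬q ∨ u) only ¬d is left, so d = False.
In (¬n ∨ u) only ¬n is left, so n = False.
Set m = False.
Set a = False.
Set e = False.
  then (e ∨ ¬p) forces p = False.
Set g = False.
Set w = True.
All clauses satisfied.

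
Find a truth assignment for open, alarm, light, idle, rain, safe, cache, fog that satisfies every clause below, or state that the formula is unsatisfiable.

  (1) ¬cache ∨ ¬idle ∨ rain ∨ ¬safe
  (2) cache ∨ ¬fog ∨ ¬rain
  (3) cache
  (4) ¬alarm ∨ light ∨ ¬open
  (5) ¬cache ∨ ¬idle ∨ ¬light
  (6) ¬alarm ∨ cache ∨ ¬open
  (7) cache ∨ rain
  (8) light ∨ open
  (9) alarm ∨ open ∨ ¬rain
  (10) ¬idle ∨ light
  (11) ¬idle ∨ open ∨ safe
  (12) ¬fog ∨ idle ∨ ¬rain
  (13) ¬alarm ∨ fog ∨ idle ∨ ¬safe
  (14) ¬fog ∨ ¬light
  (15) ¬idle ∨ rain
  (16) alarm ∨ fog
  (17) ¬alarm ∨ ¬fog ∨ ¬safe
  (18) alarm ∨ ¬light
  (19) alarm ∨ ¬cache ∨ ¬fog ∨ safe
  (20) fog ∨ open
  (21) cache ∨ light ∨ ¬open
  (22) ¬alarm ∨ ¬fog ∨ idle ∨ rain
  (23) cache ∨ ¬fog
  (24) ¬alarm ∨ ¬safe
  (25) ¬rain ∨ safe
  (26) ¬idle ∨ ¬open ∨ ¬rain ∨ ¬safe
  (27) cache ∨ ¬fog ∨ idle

open = True, alarm = True, light = True, idle = False, rain = False, safe = False, cache = True, fog = False

Unit clause (cache) forces cache = True.
Try open = False:
  (light ∨ open) forces light = True.
  (¬cache ∨ ¬idle ∨ ¬light) forces idle = False.
  (¬fog ∨ ¬light) forces fog = False.
  clause (fog ∨ open) is falsified — backtrack.
So open = True.
Set alarm = True.
  then (¬alarm ∨ light ∨ ¬open) forces light = True.
  then (¬cache ∨ ¬idle ∨ ¬light) forces idle = False.
  then (¬fog ∨ ¬light) forces fog = False.
  then (¬alarm ∨ ¬safe) forces safe = False.
  then (¬rain ∨ safe) forces rain = False.
All clauses satisfied.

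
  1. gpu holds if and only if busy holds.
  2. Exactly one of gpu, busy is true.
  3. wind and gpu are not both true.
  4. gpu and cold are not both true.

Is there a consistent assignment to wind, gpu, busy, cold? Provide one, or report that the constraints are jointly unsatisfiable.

Case gpu = True:
  (1) with gpu=T forces busy = True.
  Constraint (2) is violated (gpu=T, busy=T) — contradiction.
Case gpu = False:
  (1) with gpu=F forces busy = False.
  Constraint (2) is violated (gpu=F, busy=F) — contradiction.
Both cases fail — unsatisfiable.

UNSATISFIABLE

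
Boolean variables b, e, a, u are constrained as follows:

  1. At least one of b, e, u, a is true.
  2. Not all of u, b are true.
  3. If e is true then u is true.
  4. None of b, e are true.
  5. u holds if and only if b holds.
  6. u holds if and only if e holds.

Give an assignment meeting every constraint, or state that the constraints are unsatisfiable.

b = False; e = False; a = True; u = False

  (1) {b, e, u, a}: 1 true — at least one ✓
  (2) {u, b}: 0/2 true — not all ✓
  (3) e=F ⇒ u: vacuous ✓
  (4) {b, e}: 0 true — none ✓
  (5) u=F, b=F — same ✓
  (6) u=F, e=F — same ✓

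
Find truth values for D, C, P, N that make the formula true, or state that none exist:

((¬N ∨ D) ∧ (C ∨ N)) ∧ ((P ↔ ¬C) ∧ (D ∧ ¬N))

D=T; C=T; P=F; N=F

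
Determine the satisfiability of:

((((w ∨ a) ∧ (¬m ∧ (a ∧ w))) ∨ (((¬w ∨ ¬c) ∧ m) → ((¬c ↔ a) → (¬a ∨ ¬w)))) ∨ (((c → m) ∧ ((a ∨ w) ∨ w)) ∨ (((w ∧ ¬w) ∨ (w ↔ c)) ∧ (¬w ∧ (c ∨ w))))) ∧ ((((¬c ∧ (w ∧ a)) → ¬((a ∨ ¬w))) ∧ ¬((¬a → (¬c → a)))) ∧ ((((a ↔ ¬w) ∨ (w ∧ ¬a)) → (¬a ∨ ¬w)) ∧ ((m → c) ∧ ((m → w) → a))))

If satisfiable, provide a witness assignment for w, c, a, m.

Case a = True: the conjunct ¬((¬a → (¬c → a))) becomes ¬((False → True)) = False.
Case a = False: the formula simplifies to ¬c ∧ ((m → c) ∧ ¬((m → w))).
  c = True: the conjunct ¬c is False.
  c = False: simplifies to ¬m ∧ ¬((m → w)).
    m = True: the conjunct ¬m is False.
    m = False: the conjunct ¬((m → w)) becomes ¬((False → w)) = False.
Both cases fail — unsatisfiable.

Unsatisfiable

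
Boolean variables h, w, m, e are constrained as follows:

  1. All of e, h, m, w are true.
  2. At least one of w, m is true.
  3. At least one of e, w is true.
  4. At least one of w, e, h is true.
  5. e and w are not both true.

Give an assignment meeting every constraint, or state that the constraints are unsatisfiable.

Case w = True:
  (1) forces e = True.
  Constraint (5) is violated (e=T, w=T) — contradiction.
Case w = False:
  Constraint (1) is violated (w=F) — contradiction.
Both cases fail — unsatisfiable.

No satisfying assignment exists.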